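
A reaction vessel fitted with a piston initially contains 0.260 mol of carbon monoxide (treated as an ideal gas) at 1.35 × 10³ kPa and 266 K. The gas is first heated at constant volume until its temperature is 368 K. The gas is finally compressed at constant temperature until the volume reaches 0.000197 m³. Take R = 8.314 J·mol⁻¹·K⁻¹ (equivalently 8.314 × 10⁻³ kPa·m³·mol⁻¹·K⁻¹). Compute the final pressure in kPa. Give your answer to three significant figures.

P₃ ≈ 4.04e+03 kPa

From PV = nRT: V₁ = nRT₁/P₁ = 0.0004259 m³.
V constant ⇒ P ∝ T: V₂ = V₁; P₂ = P₁·(T₂/T₁) = 1868 kPa.
Isothermal, so P V is constant: T₃ = T₂; P₃ = P₂·(V₂/V₃) = 4038 kPa.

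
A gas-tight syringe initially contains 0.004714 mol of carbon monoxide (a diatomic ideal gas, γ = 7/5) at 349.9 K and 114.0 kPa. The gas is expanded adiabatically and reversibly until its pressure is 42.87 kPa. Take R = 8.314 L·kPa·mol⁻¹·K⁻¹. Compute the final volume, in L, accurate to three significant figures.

From PV = nRT: V₁ = nRT₁/P₁ = 0.1203 L.
Adiabatic (γ = 7/5), T V^(γ−1) and P V^γ constant: T₂ = T₁·(P₂/P₁)^((γ−1)/γ) = 264.6 K; V₂ = V₁·(P₁/P₂)^(1/γ) = 0.2419 L.

V₂ ≈ 0.242 L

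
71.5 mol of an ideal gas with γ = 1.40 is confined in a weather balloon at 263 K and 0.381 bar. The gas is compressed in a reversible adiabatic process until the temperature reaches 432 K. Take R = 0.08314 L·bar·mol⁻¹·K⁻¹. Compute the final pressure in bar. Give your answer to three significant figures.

P₂ ≈ 2.16 bar

From PV = nRT: V₁ = nRT₁/P₁ = 4103 L.
Adiabatic (γ = 1.40), T V^(γ−1) and P V^γ constant: P₂ = P₁·(T₂/T₁)^(γ/(γ−1)) = 2.164 bar; V₂ = V₁·(T₁/T₂)^(1/(γ−1)) = 1187 L.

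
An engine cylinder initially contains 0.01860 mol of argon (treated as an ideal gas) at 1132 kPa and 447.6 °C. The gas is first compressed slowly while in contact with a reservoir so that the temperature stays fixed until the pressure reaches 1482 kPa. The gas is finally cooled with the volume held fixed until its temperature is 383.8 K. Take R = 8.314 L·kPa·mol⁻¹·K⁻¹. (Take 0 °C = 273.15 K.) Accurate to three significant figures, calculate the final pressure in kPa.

P₃ ≈ 789 kPa

Convert: T₁ = 720.8 K.
From PV = nRT: V₁ = nRT₁/P₁ = 0.09846 L.
T constant ⇒ Boyle's law P V = const: T₂ = T₁; V₂ = V₁·(P₁/P₂) = 0.07521 L.
Isochoric, so P/T is constant: V₃ = V₂; P₃ = P₂·(T₃/T₂) = 789.2 kPa.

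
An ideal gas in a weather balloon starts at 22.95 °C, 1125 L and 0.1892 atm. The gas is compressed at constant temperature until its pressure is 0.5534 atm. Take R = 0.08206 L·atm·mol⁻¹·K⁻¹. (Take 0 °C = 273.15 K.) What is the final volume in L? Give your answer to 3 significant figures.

Convert: T₁ = 296.1 K.
T constant ⇒ Boyle's law P V = const: T₂ = T₁; V₂ = V₁·(P₁/P₂) = 384.6 L.

V₂ ≈ 385 L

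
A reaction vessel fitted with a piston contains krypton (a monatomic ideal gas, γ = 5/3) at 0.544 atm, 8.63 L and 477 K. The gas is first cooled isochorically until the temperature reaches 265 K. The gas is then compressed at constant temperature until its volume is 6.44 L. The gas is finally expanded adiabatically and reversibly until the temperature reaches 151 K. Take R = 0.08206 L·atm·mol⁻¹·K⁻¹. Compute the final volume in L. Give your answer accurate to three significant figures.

V constant ⇒ P ∝ T: V₂ = V₁; P₂ = P₁·(T₂/T₁) = 0.3022 atm.
Isothermal, so P V is constant: T₃ = T₂; P₃ = P₂·(V₂/V₃) = 0.4050 atm.
Adiabatic (γ = 5/3), T V^(γ−1) and P V^γ constant: P₄ = P₃·(T₄/T₃)^(γ/(γ−1)) = 0.09926 atm; V₄ = V₃·(T₃/T₄)^(1/(γ−1)) = 14.97 L.

V₄ ≈ 15.0 L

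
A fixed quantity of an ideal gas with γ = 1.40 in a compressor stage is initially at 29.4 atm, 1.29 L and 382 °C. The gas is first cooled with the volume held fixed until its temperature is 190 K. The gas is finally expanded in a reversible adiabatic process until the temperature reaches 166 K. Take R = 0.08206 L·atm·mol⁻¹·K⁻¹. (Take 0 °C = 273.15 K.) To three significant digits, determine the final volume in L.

V₃ ≈ 1.81 L

Convert: T₁ = 655.1 K.
Isochoric, so P/T is constant: V₂ = V₁; P₂ = P₁·(T₂/T₁) = 8.526 atm.
Adiabatic (γ = 1.40), T V^(γ−1) and P V^γ constant: P₃ = P₂·(T₃/T₂)^(γ/(γ−1)) = 5.315 atm; V₃ = V₂·(T₂/T₃)^(1/(γ−1)) = 1.808 L.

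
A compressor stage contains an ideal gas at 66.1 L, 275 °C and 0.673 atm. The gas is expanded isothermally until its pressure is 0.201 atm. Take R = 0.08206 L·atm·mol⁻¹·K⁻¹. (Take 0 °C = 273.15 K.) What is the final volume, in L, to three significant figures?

Convert: T₁ = 548.1 K.
Isothermal, so P V is constant: T₂ = T₁; V₂ = V₁·(P₁/P₂) = 221.3 L.

V₂ ≈ 221 L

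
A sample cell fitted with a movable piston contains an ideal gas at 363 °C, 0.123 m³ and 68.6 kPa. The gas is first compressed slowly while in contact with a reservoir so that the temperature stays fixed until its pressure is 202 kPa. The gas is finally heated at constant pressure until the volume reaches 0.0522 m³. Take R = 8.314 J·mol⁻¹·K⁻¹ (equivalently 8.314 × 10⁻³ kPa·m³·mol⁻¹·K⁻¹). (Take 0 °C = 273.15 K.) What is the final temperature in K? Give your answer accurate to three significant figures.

Convert: T₁ = 636.1 K.
Isothermal, so P V is constant: T₂ = T₁; V₂ = V₁·(P₁/P₂) = 0.04177 m³.
Isobaric, so V/T is constant: P₃ = P₂; T₃ = T₂·(V₃/V₂) = 795.0 K.

T₃ ≈ 795 K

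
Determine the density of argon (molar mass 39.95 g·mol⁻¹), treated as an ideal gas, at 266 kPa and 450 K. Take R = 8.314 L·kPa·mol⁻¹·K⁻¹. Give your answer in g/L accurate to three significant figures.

ρ = PM/(RT) = (266 × 39.95) / (8.314 × 450.0)

ρ ≈ 2.84 g/L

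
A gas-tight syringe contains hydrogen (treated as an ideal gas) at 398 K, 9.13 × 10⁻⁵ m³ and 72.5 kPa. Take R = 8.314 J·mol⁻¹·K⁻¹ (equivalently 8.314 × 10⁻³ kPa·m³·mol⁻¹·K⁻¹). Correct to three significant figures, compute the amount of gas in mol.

n ≈ 0.00200 mol

PV = nRT ⇒ n = PV/(RT) = (72.5 × 9.13e-05) / (8.314 × 10⁻³ × 398)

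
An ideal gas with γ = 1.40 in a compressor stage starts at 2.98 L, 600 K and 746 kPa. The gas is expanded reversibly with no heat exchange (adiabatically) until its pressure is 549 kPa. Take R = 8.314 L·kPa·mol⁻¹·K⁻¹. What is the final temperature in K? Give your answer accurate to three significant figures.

Reversible adiabatic, γ = 1.40: T₂ = T₁·(P₂/P₁)^((γ−1)/γ) = 549.7 K; V₂ = V₁·(P₁/P₂)^(1/γ) = 3.710 L.

T₂ ≈ 550 K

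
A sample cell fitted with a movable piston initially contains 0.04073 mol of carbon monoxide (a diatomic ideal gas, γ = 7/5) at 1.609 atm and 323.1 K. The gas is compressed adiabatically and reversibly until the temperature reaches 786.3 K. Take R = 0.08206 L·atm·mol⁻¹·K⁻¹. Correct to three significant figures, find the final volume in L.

V₂ ≈ 0.0726 L

From PV = nRT: V₁ = nRT₁/P₁ = 0.6712 L.
Adiabatic (γ = 7/5), T V^(γ−1) and P V^γ constant: P₂ = P₁·(T₂/T₁)^(γ/(γ−1)) = 36.18 atm; V₂ = V₁·(T₁/T₂)^(1/(γ−1)) = 0.07264 L.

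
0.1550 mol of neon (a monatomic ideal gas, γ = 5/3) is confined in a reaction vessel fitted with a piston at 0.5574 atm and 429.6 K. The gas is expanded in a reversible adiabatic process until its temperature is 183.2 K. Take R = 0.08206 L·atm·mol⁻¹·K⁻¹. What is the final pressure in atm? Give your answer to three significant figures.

P₂ ≈ 0.0662 atm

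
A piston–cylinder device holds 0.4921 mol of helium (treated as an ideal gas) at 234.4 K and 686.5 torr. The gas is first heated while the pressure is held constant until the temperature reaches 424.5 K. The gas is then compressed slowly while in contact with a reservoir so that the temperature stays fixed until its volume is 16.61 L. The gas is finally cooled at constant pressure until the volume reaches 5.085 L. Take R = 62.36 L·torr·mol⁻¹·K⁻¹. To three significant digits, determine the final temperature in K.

From PV = nRT: V₁ = nRT₁/P₁ = 10.48 L.
P constant ⇒ V ∝ T: P₂ = P₁; V₂ = V₁·(T₂/T₁) = 18.98 L.
Isothermal, so P V is constant: T₃ = T₂; P₃ = P₂·(V₂/V₃) = 784.3 torr.
P constant ⇒ V ∝ T: P₄ = P₃; T₄ = T₃·(V₄/V₃) = 130.0 K.

T₄ ≈ 130 K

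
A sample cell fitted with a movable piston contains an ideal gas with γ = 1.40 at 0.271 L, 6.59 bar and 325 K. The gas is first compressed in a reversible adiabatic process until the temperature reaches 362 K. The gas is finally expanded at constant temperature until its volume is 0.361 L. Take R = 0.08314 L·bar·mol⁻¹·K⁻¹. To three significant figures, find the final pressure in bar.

Reversible adiabatic, γ = 1.40: P₂ = P₁·(T₂/T₁)^(γ/(γ−1)) = 9.611 bar; V₂ = V₁·(T₁/T₂)^(1/(γ−1)) = 0.2070 L.
Isothermal, so P V is constant: T₃ = T₂; P₃ = P₂·(V₂/V₃) = 5.510 bar.

P₃ ≈ 5.51 bar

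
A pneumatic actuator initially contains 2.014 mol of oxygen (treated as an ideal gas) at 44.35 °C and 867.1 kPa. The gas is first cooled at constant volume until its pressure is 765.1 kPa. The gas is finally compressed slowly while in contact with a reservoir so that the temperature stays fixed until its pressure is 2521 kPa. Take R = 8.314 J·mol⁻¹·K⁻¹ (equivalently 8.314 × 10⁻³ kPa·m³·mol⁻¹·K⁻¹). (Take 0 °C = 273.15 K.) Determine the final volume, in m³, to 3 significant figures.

V₃ ≈ 0.00186 m³

Convert: T₁ = 317.5 K.
From PV = nRT: V₁ = nRT₁/P₁ = 0.006131 m³.
Isochoric, so P/T is constant: V₂ = V₁; T₂ = T₁·(P₂/P₁) = 280.2 K.
T constant ⇒ Boyle's law P V = const: T₃ = T₂; V₃ = V₂·(P₂/P₃) = 0.001861 m³.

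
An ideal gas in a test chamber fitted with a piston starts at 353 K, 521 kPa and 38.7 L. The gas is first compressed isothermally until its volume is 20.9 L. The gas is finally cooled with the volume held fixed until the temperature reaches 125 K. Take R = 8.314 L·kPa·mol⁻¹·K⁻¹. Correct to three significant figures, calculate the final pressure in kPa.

P₃ ≈ 342 kPa

T constant ⇒ Boyle's law P V = const: T₂ = T₁; P₂ = P₁·(V₁/V₂) = 964.7 kPa.
V constant ⇒ P ∝ T: V₃ = V₂; P₃ = P₂·(T₃/T₂) = 341.6 kPa.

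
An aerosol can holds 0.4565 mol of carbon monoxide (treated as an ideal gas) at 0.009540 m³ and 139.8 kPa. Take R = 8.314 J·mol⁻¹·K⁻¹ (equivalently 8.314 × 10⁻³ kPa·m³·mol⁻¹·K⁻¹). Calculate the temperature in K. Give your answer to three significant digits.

PV = nRT ⇒ T = PV/(nR) = (139.8 × 0.009540) / (0.4565 × 8.314 × 10⁻³)

T ≈ 351 K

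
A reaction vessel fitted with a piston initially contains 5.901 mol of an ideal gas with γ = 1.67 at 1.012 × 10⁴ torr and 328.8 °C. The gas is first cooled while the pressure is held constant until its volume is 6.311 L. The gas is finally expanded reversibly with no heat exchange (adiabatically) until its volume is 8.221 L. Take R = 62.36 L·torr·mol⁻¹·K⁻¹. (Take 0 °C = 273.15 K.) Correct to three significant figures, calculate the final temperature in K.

T₃ ≈ 145 K

Convert: T₁ = 602.0 K.
From PV = nRT: V₁ = nRT₁/P₁ = 21.89 L.
P constant ⇒ V ∝ T: P₂ = P₁; T₂ = T₁·(V₂/V₁) = 173.6 K.
Adiabatic (γ = 1.67), T V^(γ−1) and P V^γ constant: T₃ = T₂·(V₂/V₃)^(γ−1) = 145.4 K; P₃ = P₂·(V₂/V₃)^γ = 6508 torr.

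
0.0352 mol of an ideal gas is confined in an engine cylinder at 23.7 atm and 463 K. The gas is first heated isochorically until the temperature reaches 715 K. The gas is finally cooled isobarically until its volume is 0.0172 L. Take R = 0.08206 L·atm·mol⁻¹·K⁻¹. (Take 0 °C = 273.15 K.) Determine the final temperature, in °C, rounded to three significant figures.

T₃ ≈ -55.2 °C

From PV = nRT: V₁ = nRT₁/P₁ = 0.05643 L.
Isochoric, so P/T is constant: V₂ = V₁; P₂ = P₁·(T₂/T₁) = 36.60 atm.
Isobaric, so V/T is constant: P₃ = P₂; T₃ = T₂·(V₃/V₂) = 217.9 K.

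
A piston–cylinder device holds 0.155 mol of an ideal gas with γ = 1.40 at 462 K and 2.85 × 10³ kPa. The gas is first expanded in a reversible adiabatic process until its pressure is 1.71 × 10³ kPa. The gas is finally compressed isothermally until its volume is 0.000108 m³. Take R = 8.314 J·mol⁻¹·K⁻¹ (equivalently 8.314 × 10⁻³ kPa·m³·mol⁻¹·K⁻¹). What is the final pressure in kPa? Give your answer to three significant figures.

P₃ ≈ 4.76e+03 kPa

From PV = nRT: V₁ = nRT₁/P₁ = 0.0002089 m³.
Adiabatic (γ = 1.40), T V^(γ−1) and P V^γ constant: T₂ = T₁·(P₂/P₁)^((γ−1)/γ) = 399.3 K; V₂ = V₁·(P₁/P₂)^(1/γ) = 0.0003009 m³.
T constant ⇒ Boyle's law P V = const: T₃ = T₂; P₃ = P₂·(V₂/V₃) = 4764 kPa.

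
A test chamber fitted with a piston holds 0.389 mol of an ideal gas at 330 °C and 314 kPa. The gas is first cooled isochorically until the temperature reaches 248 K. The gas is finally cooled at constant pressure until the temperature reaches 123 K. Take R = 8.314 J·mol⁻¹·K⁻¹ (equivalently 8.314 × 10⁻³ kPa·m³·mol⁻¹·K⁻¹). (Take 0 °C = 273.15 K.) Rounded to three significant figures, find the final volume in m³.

V₃ ≈ 0.00308 m³

Convert: T₁ = 603.1 K.
From PV = nRT: V₁ = nRT₁/P₁ = 0.006212 m³.
Isochoric, so P/T is constant: V₂ = V₁; P₂ = P₁·(T₂/T₁) = 129.1 kPa.
Isobaric, so V/T is constant: P₃ = P₂; V₃ = V₂·(T₃/T₂) = 0.003081 m³.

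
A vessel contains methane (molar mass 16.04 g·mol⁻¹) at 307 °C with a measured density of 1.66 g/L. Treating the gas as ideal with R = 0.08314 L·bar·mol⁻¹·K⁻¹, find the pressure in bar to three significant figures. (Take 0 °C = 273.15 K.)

P ≈ 4.99 bar

ρ = PM/(RT) ⇒ P = ρRT/M = (1.66 × 0.08314 × 580.1) / 16.04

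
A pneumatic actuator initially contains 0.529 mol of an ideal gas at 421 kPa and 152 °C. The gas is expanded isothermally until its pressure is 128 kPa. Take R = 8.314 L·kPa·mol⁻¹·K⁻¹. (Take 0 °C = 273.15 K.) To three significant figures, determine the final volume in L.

V₂ ≈ 14.6 L

Convert: T₁ = 425.1 K.
From PV = nRT: V₁ = nRT₁/P₁ = 4.441 L.
T constant ⇒ Boyle's law P V = const: T₂ = T₁; V₂ = V₁·(P₁/P₂) = 14.61 L.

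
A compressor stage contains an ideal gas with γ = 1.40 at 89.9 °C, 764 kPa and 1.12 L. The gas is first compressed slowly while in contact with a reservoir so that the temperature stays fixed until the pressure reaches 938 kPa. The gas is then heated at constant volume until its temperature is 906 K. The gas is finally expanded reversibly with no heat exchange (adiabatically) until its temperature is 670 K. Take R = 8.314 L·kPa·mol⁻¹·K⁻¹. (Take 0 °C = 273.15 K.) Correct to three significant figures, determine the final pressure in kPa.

Convert: T₁ = 363.0 K.
T constant ⇒ Boyle's law P V = const: T₂ = T₁; V₂ = V₁·(P₁/P₂) = 0.9122 L.
V constant ⇒ P ∝ T: V₃ = V₂; P₃ = P₂·(T₃/T₂) = 2341 kPa.
Reversible adiabatic, γ = 1.40: P₄ = P₃·(T₄/T₃)^(γ/(γ−1)) = 814.1 kPa; V₄ = V₃·(T₃/T₄)^(1/(γ−1)) = 1.940 L.

P₄ ≈ 814 kPa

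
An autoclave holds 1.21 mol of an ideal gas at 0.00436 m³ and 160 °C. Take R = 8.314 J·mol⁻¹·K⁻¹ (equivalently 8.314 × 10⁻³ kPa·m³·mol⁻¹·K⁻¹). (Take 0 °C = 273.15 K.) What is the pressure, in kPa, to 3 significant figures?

Convert: T = 433.15 K.
PV = nRT ⇒ P = nRT/V = (1.21 × 8.314 × 10⁻³ × 433.15) / 0.00436

P ≈ 999 kPa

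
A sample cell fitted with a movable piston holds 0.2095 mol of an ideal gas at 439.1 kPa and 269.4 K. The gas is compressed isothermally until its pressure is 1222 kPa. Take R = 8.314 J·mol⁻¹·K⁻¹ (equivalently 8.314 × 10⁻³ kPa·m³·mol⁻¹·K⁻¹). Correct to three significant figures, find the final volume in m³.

From PV = nRT: V₁ = nRT₁/P₁ = 0.001069 m³.
T constant ⇒ Boyle's law P V = const: T₂ = T₁; V₂ = V₁·(P₁/P₂) = 0.0003840 m³.

V₂ ≈ 0.000384 m³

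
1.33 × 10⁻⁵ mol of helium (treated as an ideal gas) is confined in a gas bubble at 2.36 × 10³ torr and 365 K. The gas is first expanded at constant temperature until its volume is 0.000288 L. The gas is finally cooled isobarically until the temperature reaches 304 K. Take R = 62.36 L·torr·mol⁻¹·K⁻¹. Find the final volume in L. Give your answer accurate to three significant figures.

V₃ ≈ 0.000240 L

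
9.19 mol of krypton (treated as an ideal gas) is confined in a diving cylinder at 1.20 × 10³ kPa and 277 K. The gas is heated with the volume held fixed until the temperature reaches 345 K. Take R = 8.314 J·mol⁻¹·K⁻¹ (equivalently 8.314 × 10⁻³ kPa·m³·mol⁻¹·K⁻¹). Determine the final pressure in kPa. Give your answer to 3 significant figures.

P₂ ≈ 1.49e+03 kPa

From PV = nRT: V₁ = nRT₁/P₁ = 0.01764 m³.
Isochoric, so P/T is constant: V₂ = V₁; P₂ = P₁·(T₂/T₁) = 1495 kPa.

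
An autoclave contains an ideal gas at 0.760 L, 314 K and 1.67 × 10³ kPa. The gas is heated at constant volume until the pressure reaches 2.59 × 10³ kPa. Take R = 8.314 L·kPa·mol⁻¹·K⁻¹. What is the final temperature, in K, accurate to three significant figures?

V constant ⇒ P ∝ T: V₂ = V₁; T₂ = T₁·(P₂/P₁) = 487.0 K.

T₂ ≈ 487 K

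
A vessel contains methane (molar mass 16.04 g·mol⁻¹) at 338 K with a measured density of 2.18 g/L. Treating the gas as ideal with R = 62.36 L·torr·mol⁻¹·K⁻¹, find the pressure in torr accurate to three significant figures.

ρ = PM/(RT) ⇒ P = ρRT/M = (2.18 × 62.36 × 338.0) / 16.04

P ≈ 2.86e+03 torr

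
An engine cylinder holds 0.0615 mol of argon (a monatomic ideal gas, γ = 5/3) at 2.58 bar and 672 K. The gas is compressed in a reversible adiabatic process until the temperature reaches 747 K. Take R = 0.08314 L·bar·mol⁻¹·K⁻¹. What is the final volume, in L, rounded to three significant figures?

From PV = nRT: V₁ = nRT₁/P₁ = 1.332 L.
Adiabatic (γ = 5/3), T V^(γ−1) and P V^γ constant: P₂ = P₁·(T₂/T₁)^(γ/(γ−1)) = 3.361 bar; V₂ = V₁·(T₁/T₂)^(1/(γ−1)) = 1.136 L.

V₂ ≈ 1.14 L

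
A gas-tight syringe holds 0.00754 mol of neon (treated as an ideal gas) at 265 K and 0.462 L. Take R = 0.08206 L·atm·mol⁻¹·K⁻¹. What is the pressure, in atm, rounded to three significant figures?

P ≈ 0.355 atm

PV = nRT ⇒ P = nRT/V = (0.00754 × 0.08206 × 265) / 0.462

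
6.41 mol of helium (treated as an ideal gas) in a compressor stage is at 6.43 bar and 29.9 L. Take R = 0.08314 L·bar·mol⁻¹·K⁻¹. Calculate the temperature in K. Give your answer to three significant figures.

PV = nRT ⇒ T = PV/(nR) = (6.43 × 29.9) / (6.41 × 0.08314)

T ≈ 361 K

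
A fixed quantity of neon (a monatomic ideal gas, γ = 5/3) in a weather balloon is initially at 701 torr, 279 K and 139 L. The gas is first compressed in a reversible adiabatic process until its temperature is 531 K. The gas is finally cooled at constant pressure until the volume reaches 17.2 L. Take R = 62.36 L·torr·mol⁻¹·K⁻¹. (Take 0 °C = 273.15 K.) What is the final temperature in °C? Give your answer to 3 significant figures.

Reversible adiabatic, γ = 5/3: P₂ = P₁·(T₂/T₁)^(γ/(γ−1)) = 3503 torr; V₂ = V₁·(T₁/T₂)^(1/(γ−1)) = 52.94 L.
Isobaric, so V/T is constant: P₃ = P₂; T₃ = T₂·(V₃/V₂) = 172.5 K.

T₃ ≈ -101 °C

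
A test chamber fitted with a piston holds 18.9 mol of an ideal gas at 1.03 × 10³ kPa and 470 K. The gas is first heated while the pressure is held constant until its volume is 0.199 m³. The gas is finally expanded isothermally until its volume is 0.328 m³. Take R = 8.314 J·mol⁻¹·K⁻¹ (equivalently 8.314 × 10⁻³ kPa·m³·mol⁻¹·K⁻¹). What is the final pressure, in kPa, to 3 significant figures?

From PV = nRT: V₁ = nRT₁/P₁ = 0.07170 m³.
P constant ⇒ V ∝ T: P₂ = P₁; T₂ = T₁·(V₂/V₁) = 1304 K.
T constant ⇒ Boyle's law P V = const: T₃ = T₂; P₃ = P₂·(V₂/V₃) = 624.9 kPa.

P₃ ≈ 625 kPa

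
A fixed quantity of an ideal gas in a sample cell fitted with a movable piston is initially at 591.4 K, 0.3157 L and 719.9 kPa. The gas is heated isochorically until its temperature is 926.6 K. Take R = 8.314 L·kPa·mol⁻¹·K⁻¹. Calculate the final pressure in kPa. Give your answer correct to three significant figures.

P₂ ≈ 1.13e+03 kPa

Isochoric, so P/T is constant: V₂ = V₁; P₂ = P₁·(T₂/T₁) = 1128 kPa.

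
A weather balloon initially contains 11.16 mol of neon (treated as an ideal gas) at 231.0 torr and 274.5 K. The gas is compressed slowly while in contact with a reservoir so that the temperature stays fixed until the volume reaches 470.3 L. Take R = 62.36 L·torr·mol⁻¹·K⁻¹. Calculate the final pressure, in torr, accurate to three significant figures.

P₂ ≈ 406 torr

From PV = nRT: V₁ = nRT₁/P₁ = 827.0 L.
Isothermal, so P V is constant: T₂ = T₁; P₂ = P₁·(V₁/V₂) = 406.2 torr.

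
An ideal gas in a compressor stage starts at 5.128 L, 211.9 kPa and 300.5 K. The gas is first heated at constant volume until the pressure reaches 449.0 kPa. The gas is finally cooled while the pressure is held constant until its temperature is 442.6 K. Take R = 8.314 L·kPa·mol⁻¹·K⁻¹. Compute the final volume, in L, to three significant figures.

V constant ⇒ P ∝ T: V₂ = V₁; T₂ = T₁·(P₂/P₁) = 636.7 K.
Isobaric, so V/T is constant: P₃ = P₂; V₃ = V₂·(T₃/T₂) = 3.565 L.

V₃ ≈ 3.56 L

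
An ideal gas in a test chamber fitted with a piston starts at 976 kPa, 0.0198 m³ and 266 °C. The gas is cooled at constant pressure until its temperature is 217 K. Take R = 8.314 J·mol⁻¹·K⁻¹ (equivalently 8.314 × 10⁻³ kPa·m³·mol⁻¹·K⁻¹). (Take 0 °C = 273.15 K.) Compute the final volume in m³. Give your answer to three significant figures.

V₂ ≈ 0.00797 m³

Convert: T₁ = 539.1 K.
Isobaric, so V/T is constant: P₂ = P₁; V₂ = V₁·(T₂/T₁) = 0.007969 m³.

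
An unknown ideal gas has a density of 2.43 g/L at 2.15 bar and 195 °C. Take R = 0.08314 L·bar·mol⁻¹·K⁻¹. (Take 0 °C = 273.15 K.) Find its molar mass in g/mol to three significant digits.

M ≈ 44.0 g/mol

ρ = PM/(RT) ⇒ M = ρRT/P = (2.43 × 0.08314 × 468.1) / 2.15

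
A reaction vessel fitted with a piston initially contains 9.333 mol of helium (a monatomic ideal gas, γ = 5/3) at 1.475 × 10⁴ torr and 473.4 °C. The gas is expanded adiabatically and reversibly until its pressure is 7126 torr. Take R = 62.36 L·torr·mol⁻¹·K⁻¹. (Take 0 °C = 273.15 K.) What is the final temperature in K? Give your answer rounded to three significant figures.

Convert: T₁ = 746.5 K.
From PV = nRT: V₁ = nRT₁/P₁ = 29.46 L.
Reversible adiabatic, γ = 5/3: T₂ = T₁·(P₂/P₁)^((γ−1)/γ) = 558.1 K; V₂ = V₁·(P₁/P₂)^(1/γ) = 45.58 L.

T₂ ≈ 558 K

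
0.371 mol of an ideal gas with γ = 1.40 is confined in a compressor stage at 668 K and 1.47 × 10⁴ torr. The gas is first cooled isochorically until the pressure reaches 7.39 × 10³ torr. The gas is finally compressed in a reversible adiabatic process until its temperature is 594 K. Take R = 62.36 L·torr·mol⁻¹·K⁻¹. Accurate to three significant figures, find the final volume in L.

V₃ ≈ 0.253 L

From PV = nRT: V₁ = nRT₁/P₁ = 1.051 L.
V constant ⇒ P ∝ T: V₂ = V₁; T₂ = T₁·(P₂/P₁) = 335.8 K.
Reversible adiabatic, γ = 1.40: P₃ = P₂·(T₃/T₂)^(γ/(γ−1)) = 5.439e+04 torr; V₃ = V₂·(T₂/T₃)^(1/(γ−1)) = 0.2527 L.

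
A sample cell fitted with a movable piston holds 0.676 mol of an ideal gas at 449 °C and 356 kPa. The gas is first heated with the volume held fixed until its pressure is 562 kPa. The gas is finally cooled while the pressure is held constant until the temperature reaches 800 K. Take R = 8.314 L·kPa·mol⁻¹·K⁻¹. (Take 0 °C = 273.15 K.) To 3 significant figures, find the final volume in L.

V₃ ≈ 8.00 L

Convert: T₁ = 722.1 K.
From PV = nRT: V₁ = nRT₁/P₁ = 11.40 L.
Isochoric, so P/T is constant: V₂ = V₁; T₂ = T₁·(P₂/P₁) = 1140 K.
Isobaric, so V/T is constant: P₃ = P₂; V₃ = V₂·(T₃/T₂) = 8.000 L.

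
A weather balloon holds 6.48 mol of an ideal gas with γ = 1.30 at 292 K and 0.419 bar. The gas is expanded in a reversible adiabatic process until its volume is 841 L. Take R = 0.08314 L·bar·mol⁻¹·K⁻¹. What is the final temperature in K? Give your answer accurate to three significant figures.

From PV = nRT: V₁ = nRT₁/P₁ = 375.5 L.
Adiabatic (γ = 1.30), T V^(γ−1) and P V^γ constant: T₂ = T₁·(V₁/V₂)^(γ−1) = 229.3 K; P₂ = P₁·(V₁/V₂)^γ = 0.1469 bar.

T₂ ≈ 229 K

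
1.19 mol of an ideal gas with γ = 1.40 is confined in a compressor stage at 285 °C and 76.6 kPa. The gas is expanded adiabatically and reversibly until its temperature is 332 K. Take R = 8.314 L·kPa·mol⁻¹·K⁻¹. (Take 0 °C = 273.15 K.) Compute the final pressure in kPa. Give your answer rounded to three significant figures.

P₂ ≈ 12.4 kPa

Convert: T₁ = 558.1 K.
From PV = nRT: V₁ = nRT₁/P₁ = 72.09 L.
Adiabatic (γ = 1.40), T V^(γ−1) and P V^γ constant: P₂ = P₁·(T₂/T₁)^(γ/(γ−1)) = 12.43 kPa; V₂ = V₁·(T₁/T₂)^(1/(γ−1)) = 264.2 L.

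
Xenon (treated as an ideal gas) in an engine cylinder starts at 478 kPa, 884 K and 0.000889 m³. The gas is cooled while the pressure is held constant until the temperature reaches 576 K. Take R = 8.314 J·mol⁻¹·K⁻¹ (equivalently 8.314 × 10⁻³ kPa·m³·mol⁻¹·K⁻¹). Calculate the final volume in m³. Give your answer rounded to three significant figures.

P constant ⇒ V ∝ T: P₂ = P₁; V₂ = V₁·(T₂/T₁) = 0.0005793 m³.

V₂ ≈ 0.000579 m³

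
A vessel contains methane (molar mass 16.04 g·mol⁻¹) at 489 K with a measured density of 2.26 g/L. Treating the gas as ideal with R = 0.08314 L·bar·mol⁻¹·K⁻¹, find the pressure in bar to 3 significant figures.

P ≈ 5.73 bar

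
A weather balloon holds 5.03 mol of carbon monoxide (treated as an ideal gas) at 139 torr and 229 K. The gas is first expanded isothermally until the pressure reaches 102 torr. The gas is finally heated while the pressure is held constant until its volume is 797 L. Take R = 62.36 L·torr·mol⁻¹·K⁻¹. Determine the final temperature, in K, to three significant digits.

From PV = nRT: V₁ = nRT₁/P₁ = 516.8 L.
T constant ⇒ Boyle's law P V = const: T₂ = T₁; V₂ = V₁·(P₁/P₂) = 704.2 L.
Isobaric, so V/T is constant: P₃ = P₂; T₃ = T₂·(V₃/V₂) = 259.2 K.

T₃ ≈ 259 K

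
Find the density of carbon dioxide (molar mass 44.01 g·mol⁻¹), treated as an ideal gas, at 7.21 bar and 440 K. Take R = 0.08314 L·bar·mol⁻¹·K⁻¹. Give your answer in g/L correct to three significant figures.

ρ ≈ 8.67 g/L

ρ = PM/(RT) = (7.21 × 44.01) / (0.08314 × 440.0)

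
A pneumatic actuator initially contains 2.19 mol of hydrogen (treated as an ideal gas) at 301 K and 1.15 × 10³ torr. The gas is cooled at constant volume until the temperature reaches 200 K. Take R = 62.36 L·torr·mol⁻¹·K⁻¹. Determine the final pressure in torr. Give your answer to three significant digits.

From PV = nRT: V₁ = nRT₁/P₁ = 35.75 L.
Isochoric, so P/T is constant: V₂ = V₁; P₂ = P₁·(T₂/T₁) = 764.1 torr.

P₂ ≈ 764 torr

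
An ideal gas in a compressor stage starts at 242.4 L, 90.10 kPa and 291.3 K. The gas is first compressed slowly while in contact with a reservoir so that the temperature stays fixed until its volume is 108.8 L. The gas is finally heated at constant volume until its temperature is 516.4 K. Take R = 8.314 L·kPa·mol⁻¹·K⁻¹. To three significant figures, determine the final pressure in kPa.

Isothermal, so P V is constant: T₂ = T₁; P₂ = P₁·(V₁/V₂) = 200.7 kPa.
Isochoric, so P/T is constant: V₃ = V₂; P₃ = P₂·(T₃/T₂) = 355.9 kPa.

P₃ ≈ 356 kPa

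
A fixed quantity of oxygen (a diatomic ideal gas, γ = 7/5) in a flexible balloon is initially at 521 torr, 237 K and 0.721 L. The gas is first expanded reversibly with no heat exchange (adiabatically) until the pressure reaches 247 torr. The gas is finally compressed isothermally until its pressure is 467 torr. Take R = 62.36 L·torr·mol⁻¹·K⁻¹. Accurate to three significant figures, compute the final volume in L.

V₃ ≈ 0.650 L

Adiabatic (γ = 7/5), T V^(γ−1) and P V^γ constant: T₂ = T₁·(P₂/P₁)^((γ−1)/γ) = 191.5 K; V₂ = V₁·(P₁/P₂)^(1/γ) = 1.229 L.
T constant ⇒ Boyle's law P V = const: T₃ = T₂; V₃ = V₂·(P₂/P₃) = 0.6499 L.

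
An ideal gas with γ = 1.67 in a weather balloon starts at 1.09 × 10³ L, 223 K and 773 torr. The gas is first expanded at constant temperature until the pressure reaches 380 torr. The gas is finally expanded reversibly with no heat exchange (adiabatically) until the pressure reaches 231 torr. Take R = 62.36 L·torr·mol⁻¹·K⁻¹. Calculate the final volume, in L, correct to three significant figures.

V₃ ≈ 2.99e+03 L

Isothermal, so P V is constant: T₂ = T₁; V₂ = V₁·(P₁/P₂) = 2217 L.
Reversible adiabatic, γ = 1.67: T₃ = T₂·(P₃/P₂)^((γ−1)/γ) = 182.6 K; V₃ = V₂·(P₂/P₃)^(1/γ) = 2987 L.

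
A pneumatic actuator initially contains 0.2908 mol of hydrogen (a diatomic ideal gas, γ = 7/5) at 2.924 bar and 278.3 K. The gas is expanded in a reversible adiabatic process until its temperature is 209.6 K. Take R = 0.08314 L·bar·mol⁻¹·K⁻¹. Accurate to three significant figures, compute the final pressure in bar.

From PV = nRT: V₁ = nRT₁/P₁ = 2.301 L.
Adiabatic (γ = 7/5), T V^(γ−1) and P V^γ constant: P₂ = P₁·(T₂/T₁)^(γ/(γ−1)) = 1.084 bar; V₂ = V₁·(T₁/T₂)^(1/(γ−1)) = 4.675 L.

P₂ ≈ 1.08 bar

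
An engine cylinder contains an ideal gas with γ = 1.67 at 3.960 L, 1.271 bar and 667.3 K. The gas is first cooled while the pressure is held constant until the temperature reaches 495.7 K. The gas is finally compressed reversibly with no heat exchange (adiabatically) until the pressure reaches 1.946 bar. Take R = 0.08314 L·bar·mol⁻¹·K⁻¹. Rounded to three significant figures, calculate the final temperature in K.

Isobaric, so V/T is constant: P₂ = P₁; V₂ = V₁·(T₂/T₁) = 2.942 L.
Reversible adiabatic, γ = 1.67: T₃ = T₂·(P₃/P₂)^((γ−1)/γ) = 588.1 K; V₃ = V₂·(P₂/P₃)^(1/γ) = 2.279 L.

T₃ ≈ 588 K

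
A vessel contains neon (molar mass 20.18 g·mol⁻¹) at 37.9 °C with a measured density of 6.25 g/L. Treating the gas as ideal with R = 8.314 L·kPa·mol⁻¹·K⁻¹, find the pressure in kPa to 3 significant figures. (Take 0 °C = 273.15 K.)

ρ = PM/(RT) ⇒ P = ρRT/M = (6.25 × 8.314 × 311.0) / 20.18

P ≈ 801 kPa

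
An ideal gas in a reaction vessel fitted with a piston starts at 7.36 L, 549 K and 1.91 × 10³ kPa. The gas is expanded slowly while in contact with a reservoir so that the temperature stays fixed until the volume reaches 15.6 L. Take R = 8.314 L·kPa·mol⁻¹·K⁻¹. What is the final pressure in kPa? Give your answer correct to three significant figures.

P₂ ≈ 901 kPa

T constant ⇒ Boyle's law P V = const: T₂ = T₁; P₂ = P₁·(V₁/V₂) = 901.1 kPa.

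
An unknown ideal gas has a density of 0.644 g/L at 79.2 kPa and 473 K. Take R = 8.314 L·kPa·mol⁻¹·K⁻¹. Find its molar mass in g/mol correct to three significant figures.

ρ = PM/(RT) ⇒ M = ρRT/P = (0.644 × 8.314 × 473.0) / 79.2

M ≈ 32.0 g/mol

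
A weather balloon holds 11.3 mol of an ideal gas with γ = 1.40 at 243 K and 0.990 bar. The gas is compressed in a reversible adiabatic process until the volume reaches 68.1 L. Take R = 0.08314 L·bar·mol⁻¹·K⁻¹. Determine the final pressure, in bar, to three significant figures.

P₂ ≈ 5.46 bar

From PV = nRT: V₁ = nRT₁/P₁ = 230.6 L.
Reversible adiabatic, γ = 1.40: T₂ = T₁·(V₁/V₂)^(γ−1) = 395.8 K; P₂ = P₁·(V₁/V₂)^γ = 5.461 bar.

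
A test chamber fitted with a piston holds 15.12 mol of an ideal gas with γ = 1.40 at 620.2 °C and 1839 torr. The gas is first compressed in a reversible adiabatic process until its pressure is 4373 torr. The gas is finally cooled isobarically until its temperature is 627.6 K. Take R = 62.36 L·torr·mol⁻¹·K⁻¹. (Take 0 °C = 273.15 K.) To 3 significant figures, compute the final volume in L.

Convert: T₁ = 893.4 K.
From PV = nRT: V₁ = nRT₁/P₁ = 458.0 L.
Reversible adiabatic, γ = 1.40: T₂ = T₁·(P₂/P₁)^((γ−1)/γ) = 1144 K; V₂ = V₁·(P₁/P₂)^(1/γ) = 246.7 L.
P constant ⇒ V ∝ T: P₃ = P₂; V₃ = V₂·(T₃/T₂) = 135.3 L.

V₃ ≈ 135 L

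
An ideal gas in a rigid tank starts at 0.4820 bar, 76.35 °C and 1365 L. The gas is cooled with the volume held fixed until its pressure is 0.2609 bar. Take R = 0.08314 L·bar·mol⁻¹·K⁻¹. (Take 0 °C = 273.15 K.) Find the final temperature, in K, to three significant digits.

Convert: T₁ = 349.5 K.
Isochoric, so P/T is constant: V₂ = V₁; T₂ = T₁·(P₂/P₁) = 189.2 K.

T₂ ≈ 189 K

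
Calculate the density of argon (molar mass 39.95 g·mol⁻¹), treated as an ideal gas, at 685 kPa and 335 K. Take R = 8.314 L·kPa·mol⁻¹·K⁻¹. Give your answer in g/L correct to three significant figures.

ρ = PM/(RT) = (685 × 39.95) / (8.314 × 335.0)

ρ ≈ 9.83 g/L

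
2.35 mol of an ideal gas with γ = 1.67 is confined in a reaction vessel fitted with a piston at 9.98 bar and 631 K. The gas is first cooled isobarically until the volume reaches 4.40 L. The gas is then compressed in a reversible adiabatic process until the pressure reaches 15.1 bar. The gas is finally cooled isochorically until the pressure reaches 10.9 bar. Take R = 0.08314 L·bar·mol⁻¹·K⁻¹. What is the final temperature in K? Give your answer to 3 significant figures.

T₄ ≈ 192 K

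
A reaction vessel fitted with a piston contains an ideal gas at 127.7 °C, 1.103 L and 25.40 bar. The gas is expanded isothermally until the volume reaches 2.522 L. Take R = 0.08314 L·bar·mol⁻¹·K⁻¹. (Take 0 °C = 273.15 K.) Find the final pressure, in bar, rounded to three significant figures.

Convert: T₁ = 400.8 K.
T constant ⇒ Boyle's law P V = const: T₂ = T₁; P₂ = P₁·(V₁/V₂) = 11.11 bar.

P₂ ≈ 11.1 bar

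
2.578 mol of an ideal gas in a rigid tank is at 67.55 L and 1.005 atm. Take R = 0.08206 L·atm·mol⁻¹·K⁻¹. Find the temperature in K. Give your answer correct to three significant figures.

PV = nRT ⇒ T = PV/(nR) = (1.005 × 67.55) / (2.578 × 0.08206)

T ≈ 321 K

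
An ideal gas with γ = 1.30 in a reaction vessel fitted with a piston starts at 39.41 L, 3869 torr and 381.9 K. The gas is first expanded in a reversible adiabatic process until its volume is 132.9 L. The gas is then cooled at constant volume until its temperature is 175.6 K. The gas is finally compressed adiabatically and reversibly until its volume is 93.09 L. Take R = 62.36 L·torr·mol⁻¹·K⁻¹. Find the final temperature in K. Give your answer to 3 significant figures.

T₄ ≈ 195 K

Reversible adiabatic, γ = 1.30: T₂ = T₁·(V₁/V₂)^(γ−1) = 265.2 K; P₂ = P₁·(V₁/V₂)^γ = 796.7 torr.
Isochoric, so P/T is constant: V₃ = V₂; P₃ = P₂·(T₃/T₂) = 527.5 torr.
Adiabatic (γ = 1.30), T V^(γ−1) and P V^γ constant: T₄ = T₃·(V₃/V₄)^(γ−1) = 195.4 K; P₄ = P₃·(V₃/V₄)^γ = 838.0 torr.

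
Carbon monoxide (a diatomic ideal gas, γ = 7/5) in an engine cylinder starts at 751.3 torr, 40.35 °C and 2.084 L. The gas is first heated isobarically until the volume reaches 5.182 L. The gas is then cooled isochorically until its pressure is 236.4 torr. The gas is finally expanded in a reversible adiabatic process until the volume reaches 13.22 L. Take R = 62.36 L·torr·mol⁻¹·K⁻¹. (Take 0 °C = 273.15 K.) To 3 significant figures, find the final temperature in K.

Convert: T₁ = 313.5 K.
Isobaric, so V/T is constant: P₂ = P₁; T₂ = T₁·(V₂/V₁) = 779.5 K.
V constant ⇒ P ∝ T: V₃ = V₂; T₃ = T₂·(P₃/P₂) = 245.3 K.
Reversible adiabatic, γ = 7/5: T₄ = T₃·(V₃/V₄)^(γ−1) = 168.6 K; P₄ = P₃·(V₃/V₄)^γ = 63.71 torr.

T₄ ≈ 169 K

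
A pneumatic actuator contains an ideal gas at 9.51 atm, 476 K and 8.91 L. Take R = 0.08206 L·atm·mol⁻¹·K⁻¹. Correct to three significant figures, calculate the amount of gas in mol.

PV = nRT ⇒ n = PV/(RT) = (9.51 × 8.91) / (0.08206 × 476)

n ≈ 2.17 mol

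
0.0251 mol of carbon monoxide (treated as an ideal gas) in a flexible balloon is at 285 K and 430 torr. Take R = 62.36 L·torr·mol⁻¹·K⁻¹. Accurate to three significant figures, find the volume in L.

PV = nRT ⇒ V = nRT/P = (0.0251 × 62.36 × 285) / 430

V ≈ 1.04 L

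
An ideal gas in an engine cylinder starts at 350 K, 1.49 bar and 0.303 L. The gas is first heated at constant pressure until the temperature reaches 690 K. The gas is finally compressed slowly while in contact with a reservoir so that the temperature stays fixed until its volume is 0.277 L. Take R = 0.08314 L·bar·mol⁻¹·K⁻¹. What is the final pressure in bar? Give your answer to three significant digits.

Isobaric, so V/T is constant: P₂ = P₁; V₂ = V₁·(T₂/T₁) = 0.5973 L.
Isothermal, so P V is constant: T₃ = T₂; P₃ = P₂·(V₂/V₃) = 3.213 bar.

P₃ ≈ 3.21 bar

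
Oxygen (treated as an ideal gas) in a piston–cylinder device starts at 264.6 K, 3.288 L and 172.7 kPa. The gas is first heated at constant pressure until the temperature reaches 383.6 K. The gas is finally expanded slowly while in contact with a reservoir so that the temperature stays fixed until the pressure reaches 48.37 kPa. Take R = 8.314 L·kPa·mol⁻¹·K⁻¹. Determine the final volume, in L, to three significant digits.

V₃ ≈ 17.0 L

P constant ⇒ V ∝ T: P₂ = P₁; V₂ = V₁·(T₂/T₁) = 4.767 L.
Isothermal, so P V is constant: T₃ = T₂; V₃ = V₂·(P₂/P₃) = 17.02 L.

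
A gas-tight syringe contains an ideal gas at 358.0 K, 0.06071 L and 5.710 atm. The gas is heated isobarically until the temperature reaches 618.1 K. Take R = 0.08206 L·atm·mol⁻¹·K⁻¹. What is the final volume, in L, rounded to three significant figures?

P constant ⇒ V ∝ T: P₂ = P₁; V₂ = V₁·(T₂/T₁) = 0.1048 L.

V₂ ≈ 0.105 L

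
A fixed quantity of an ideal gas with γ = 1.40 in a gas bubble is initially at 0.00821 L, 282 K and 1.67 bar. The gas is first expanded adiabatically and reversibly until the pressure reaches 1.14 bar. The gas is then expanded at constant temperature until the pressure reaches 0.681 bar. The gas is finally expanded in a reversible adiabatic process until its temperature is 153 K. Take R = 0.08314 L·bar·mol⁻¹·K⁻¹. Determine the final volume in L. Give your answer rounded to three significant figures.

V₄ ≈ 0.0634 L

Adiabatic (γ = 1.40), T V^(γ−1) and P V^γ constant: T₂ = T₁·(P₂/P₁)^((γ−1)/γ) = 252.9 K; V₂ = V₁·(P₁/P₂)^(1/γ) = 0.01078 L.
Isothermal, so P V is constant: T₃ = T₂; V₃ = V₂·(P₂/P₃) = 0.01805 L.
Adiabatic (γ = 1.40), T V^(γ−1) and P V^γ constant: P₄ = P₃·(T₄/T₃)^(γ/(γ−1)) = 0.1174 bar; V₄ = V₃·(T₃/T₄)^(1/(γ−1)) = 0.06339 L.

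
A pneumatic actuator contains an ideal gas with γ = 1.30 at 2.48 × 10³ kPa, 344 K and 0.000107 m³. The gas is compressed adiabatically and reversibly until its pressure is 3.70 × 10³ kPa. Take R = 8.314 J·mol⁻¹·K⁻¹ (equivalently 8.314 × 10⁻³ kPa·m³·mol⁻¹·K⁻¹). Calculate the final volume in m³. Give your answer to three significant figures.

V₂ ≈ 7.87e-05 m³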